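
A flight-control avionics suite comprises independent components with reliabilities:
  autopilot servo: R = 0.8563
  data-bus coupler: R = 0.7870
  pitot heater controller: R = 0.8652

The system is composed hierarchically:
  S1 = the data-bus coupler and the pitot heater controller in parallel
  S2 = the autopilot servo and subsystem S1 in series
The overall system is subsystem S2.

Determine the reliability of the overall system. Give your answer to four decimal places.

0.8317

Parallel (data-bus coupler and pitot heater controller): 1 − (1 − 0.787000)(1 − 0.865200) = 0.971288
Series (autopilot servo and [0.971288]): 0.856300 × 0.971288 = 0.8317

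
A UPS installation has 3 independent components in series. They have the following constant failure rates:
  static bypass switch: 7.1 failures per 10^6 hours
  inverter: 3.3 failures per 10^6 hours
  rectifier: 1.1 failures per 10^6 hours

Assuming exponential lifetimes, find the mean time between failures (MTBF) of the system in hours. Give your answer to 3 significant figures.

87000

Series of exponential components: λ_sys = Σ λ_i
λ_sys = 0.0000071 + 0.0000033 + 0.0000011 = 1.1500e-05 /h
MTBF = 1 / λ_sys = 87000 h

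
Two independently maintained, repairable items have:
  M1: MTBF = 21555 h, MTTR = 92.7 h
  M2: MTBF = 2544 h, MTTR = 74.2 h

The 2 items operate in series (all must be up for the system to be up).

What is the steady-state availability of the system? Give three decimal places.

A(M1) = MTBF/(MTBF+MTTR) = 21555/(21555+92.7) = 0.995718
A(M2) = MTBF/(MTBF+MTTR) = 2544/(2544+74.2) = 0.971660
Series availability: 0.995718 × 0.971660 = 0.967

0.967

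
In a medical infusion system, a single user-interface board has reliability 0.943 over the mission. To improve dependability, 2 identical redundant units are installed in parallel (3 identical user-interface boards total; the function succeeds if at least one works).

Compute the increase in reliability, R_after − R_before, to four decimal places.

0.0568

R_before = 0.943
R_after = 1 − (1 − 0.943)^3 = 0.9998
ΔR = 0.9998 − 0.943 = 0.0568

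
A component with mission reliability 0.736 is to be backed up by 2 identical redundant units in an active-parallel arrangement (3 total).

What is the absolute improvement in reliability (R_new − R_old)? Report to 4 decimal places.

0.2456

R_before = 0.736
R_after = 1 − (1 − 0.736)^3 = 0.9816
ΔR = 0.9816 − 0.736 = 0.2456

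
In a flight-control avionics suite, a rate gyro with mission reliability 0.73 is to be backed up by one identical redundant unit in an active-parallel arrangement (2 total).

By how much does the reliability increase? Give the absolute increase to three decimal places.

0.197

R_before = 0.73
R_after = 1 − (1 − 0.73)^2 = 0.927
ΔR = 0.927 − 0.73 = 0.197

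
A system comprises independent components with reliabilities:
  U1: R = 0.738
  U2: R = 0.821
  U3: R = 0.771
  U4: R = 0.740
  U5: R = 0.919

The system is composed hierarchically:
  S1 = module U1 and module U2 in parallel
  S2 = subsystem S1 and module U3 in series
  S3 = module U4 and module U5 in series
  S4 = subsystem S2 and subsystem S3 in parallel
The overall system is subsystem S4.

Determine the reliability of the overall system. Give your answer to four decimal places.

0.9152

Parallel (U1 and U2): 1 − (1 − 0.738000)(1 − 0.821000) = 0.953102
Series ([0.953102] and U3): 0.953102 × 0.771000 = 0.734842
Series (U4 and U5): 0.740000 × 0.919000 = 0.680060
Parallel ([0.734842] and [0.680060]): 1 − (1 − 0.734842)(1 − 0.680060) = 0.9152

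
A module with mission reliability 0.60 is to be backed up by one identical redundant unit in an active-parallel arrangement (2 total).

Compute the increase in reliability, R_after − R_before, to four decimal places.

0.2400

R_before = 0.60
R_after = 1 − (1 − 0.60)^2 = 0.8400
ΔR = 0.8400 − 0.60 = 0.2400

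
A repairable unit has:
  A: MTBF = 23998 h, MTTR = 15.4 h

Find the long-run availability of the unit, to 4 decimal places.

0.9994

A(A) = MTBF/(MTBF+MTTR) = 23998/(23998+15.4) = 0.9994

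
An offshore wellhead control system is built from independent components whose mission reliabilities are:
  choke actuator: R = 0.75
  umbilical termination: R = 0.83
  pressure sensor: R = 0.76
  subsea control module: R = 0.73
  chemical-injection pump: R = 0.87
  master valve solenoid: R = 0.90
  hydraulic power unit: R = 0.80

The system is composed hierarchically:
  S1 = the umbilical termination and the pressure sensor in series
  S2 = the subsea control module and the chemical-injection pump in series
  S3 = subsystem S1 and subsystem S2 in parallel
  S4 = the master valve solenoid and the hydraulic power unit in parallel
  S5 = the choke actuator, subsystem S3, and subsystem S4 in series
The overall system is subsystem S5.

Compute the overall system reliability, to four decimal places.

0.6360

Series (umbilical termination and pressure sensor): 0.830000 × 0.760000 = 0.630800
Series (subsea control module and chemical-injection pump): 0.730000 × 0.870000 = 0.635100
Parallel ([0.630800] and [0.635100]): 1 − (1 − 0.630800)(1 − 0.635100) = 0.865279
Parallel (master valve solenoid and hydraulic power unit): 1 − (1 − 0.900000)(1 − 0.800000) = 0.980000
Series (choke actuator, [0.865279], and [0.980000]): 0.750000 × 0.865279 × 0.980000 = 0.6360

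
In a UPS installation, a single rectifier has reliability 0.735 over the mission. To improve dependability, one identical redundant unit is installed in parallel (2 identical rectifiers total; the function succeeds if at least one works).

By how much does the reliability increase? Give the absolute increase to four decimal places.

R_before = 0.735
R_after = 1 − (1 − 0.735)^2 = 0.9298
ΔR = 0.9298 − 0.735 = 0.1948

0.1948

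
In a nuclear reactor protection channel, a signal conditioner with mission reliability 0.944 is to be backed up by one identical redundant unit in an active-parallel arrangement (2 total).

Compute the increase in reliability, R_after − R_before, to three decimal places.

R_before = 0.944
R_after = 1 − (1 − 0.944)^2 = 0.997
ΔR = 0.997 − 0.944 = 0.053

0.053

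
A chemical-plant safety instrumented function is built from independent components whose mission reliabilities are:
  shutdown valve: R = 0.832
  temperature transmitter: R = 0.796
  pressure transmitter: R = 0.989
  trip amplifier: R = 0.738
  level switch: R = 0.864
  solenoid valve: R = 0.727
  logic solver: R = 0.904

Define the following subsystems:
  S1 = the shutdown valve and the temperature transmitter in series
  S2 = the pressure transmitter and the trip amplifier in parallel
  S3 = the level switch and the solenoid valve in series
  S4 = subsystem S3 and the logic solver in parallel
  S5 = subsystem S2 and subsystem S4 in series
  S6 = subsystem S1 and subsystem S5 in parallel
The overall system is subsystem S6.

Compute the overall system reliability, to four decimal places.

Series (shutdown valve and temperature transmitter): 0.832000 × 0.796000 = 0.662272
Parallel (pressure transmitter and trip amplifier): 1 − (1 − 0.989000)(1 − 0.738000) = 0.997118
Series (level switch and solenoid valve): 0.864000 × 0.727000 = 0.628128
Parallel ([0.628128] and logic solver): 1 − (1 − 0.628128)(1 − 0.904000) = 0.964300
Series ([0.997118] and [0.964300]): 0.997118 × 0.964300 = 0.961521
Parallel ([0.662272] and [0.961521]): 1 − (1 − 0.662272)(1 − 0.961521) = 0.9870

0.9870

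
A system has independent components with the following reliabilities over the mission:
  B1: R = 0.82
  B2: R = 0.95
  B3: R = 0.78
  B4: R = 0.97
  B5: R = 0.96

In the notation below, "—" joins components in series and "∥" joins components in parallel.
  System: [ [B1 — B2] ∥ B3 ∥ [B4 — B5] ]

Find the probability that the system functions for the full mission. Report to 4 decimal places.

Series (B1 and B2): 0.820000 × 0.950000 = 0.779000
Series (B4 and B5): 0.970000 × 0.960000 = 0.931200
Parallel ([0.779000], B3, and [0.931200]): 1 − (1 − 0.779000)(1 − 0.780000)(1 − 0.931200) = 0.9967

0.9967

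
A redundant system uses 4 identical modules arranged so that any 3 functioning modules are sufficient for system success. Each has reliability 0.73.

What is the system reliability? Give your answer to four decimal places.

R = Σ_{i=3}^{4} C(4,i) p^i (1−p)^{4−i} with p = 0.73
C(4,3)·0.73^3·0.27^1 = 0.420138
C(4,4)·0.73^4·0.27^0 = 0.283982
Sum = 0.7041

0.7041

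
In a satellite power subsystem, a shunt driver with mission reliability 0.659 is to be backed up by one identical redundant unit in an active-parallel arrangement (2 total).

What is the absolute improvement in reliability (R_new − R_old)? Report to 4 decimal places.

0.2247

R_before = 0.659
R_after = 1 − (1 − 0.659)^2 = 0.8837
ΔR = 0.8837 − 0.659 = 0.2247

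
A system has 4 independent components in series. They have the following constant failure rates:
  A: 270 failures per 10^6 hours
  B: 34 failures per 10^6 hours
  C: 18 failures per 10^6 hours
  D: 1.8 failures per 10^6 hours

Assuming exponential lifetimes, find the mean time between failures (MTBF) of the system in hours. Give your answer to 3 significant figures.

3090

Series of exponential components: λ_sys = Σ λ_i
λ_sys = 0.00027 + 0.000034 + 0.000018 + 0.0000018 = 3.2380e-04 /h
MTBF = 1 / λ_sys = 3090 h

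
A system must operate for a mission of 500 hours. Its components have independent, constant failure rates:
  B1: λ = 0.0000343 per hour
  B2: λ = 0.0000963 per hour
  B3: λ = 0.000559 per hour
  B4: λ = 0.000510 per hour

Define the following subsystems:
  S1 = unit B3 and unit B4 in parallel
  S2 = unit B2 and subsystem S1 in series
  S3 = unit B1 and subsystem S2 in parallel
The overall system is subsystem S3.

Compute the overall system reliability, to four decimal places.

R(B1) = exp(−0.0000343 × 500) = 0.982996
R(B2) = exp(−0.0000963 × 500) = 0.952991
R(B3) = exp(−0.000559 × 500) = 0.756162
R(B4) = exp(−0.000510 × 500) = 0.774916
Parallel (B3 and B4): 1 − (1 − 0.756162)(1 − 0.774916) = 0.945116
Series (B2 and [0.945116]): 0.952991 × 0.945116 = 0.900687
Parallel (B1 and [0.900687]): 1 − (1 − 0.982996)(1 − 0.900687) = 0.9983

0.9983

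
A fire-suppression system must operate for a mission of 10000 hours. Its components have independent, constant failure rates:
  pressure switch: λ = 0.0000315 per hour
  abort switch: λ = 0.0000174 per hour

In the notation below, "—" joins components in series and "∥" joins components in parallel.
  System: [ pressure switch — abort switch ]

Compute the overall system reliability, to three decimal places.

R(pressure switch) = exp(−0.0000315 × 10000) = 0.72979
R(abort switch) = exp(−0.0000174 × 10000) = 0.84030
Series (pressure switch and abort switch): 0.72979 × 0.84030 = 0.613

0.613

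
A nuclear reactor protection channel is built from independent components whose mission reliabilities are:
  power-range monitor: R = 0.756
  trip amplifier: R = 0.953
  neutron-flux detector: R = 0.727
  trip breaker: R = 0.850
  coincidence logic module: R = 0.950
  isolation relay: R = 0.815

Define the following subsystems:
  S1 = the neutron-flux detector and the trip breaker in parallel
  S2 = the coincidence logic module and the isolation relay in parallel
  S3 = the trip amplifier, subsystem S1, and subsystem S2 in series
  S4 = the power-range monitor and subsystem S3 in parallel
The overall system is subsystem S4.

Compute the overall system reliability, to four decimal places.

Parallel (neutron-flux detector and trip breaker): 1 − (1 − 0.727000)(1 − 0.850000) = 0.959050
Parallel (coincidence logic module and isolation relay): 1 − (1 − 0.950000)(1 − 0.815000) = 0.990750
Series (trip amplifier, [0.959050], and [0.990750]): 0.953000 × 0.959050 × 0.990750 = 0.905520
Parallel (power-range monitor and [0.905520]): 1 − (1 − 0.756000)(1 − 0.905520) = 0.9769

0.9769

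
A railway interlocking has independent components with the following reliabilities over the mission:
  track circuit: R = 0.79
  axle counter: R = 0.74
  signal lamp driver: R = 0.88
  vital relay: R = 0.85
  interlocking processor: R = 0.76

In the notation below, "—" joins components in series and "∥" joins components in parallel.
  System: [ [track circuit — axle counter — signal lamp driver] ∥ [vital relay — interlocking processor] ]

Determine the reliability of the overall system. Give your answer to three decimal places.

0.828

Series (track circuit, axle counter, and signal lamp driver): 0.79000 × 0.74000 × 0.88000 = 0.51445
Series (vital relay and interlocking processor): 0.85000 × 0.76000 = 0.64600
Parallel ([0.51445] and [0.64600]): 1 − (1 − 0.51445)(1 − 0.64600) = 0.828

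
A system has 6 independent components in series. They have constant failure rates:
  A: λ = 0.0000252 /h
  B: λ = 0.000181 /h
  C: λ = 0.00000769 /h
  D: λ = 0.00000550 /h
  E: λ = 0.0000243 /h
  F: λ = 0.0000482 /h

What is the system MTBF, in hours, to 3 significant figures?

Series of exponential components: λ_sys = Σ λ_i
λ_sys = 0.0000252 + 0.000181 + 0.00000769 + 0.00000550 + 0.0000243 + 0.0000482 = 2.9189e-04 /h
MTBF = 1 / λ_sys = 3430 h

3430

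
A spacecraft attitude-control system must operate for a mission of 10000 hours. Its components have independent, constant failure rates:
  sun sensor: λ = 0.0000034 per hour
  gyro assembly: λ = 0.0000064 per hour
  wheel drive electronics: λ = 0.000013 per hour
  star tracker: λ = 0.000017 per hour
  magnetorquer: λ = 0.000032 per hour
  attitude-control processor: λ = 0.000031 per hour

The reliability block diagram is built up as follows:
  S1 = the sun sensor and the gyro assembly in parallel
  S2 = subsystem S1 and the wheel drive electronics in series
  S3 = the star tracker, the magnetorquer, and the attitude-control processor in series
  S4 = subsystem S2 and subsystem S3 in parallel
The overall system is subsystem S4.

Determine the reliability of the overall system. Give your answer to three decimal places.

0.932

R(sun sensor) = exp(−0.0000034 × 10000) = 0.96657
R(gyro assembly) = exp(−0.0000064 × 10000) = 0.93800
R(wheel drive electronics) = exp(−0.000013 × 10000) = 0.87810
R(star tracker) = exp(−0.000017 × 10000) = 0.84366
R(magnetorquer) = exp(−0.000032 × 10000) = 0.72615
R(attitude-control processor) = exp(−0.000031 × 10000) = 0.73345
Parallel (sun sensor and gyro assembly): 1 − (1 − 0.96657)(1 − 0.93800) = 0.99793
Series ([0.99793] and wheel drive electronics): 0.99793 × 0.87810 = 0.87628
Series (star tracker, magnetorquer, and attitude-control processor): 0.84366 × 0.72615 × 0.73345 = 0.44933
Parallel ([0.87628] and [0.44933]): 1 − (1 − 0.87628)(1 − 0.44933) = 0.932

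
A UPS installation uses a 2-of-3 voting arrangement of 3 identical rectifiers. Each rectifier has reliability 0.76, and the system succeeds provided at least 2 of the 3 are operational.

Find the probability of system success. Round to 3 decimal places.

R = Σ_{i=2}^{3} C(3,i) p^i (1−p)^{3−i} with p = 0.76
C(3,2)·0.76^2·0.24^1 = 0.41587
C(3,3)·0.76^3·0.24^0 = 0.43898
Sum = 0.855

0.855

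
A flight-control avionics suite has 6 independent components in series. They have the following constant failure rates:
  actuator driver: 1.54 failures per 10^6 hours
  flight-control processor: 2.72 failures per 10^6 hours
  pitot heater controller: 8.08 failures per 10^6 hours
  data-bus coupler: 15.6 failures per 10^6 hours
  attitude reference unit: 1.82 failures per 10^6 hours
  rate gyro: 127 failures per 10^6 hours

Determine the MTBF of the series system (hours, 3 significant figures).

Series of exponential components: λ_sys = Σ λ_i
λ_sys = 0.00000154 + 0.00000272 + 0.00000808 + 0.0000156 + 0.00000182 + 0.000127 = 1.5676e-04 /h
MTBF = 1 / λ_sys = 6380 h

6380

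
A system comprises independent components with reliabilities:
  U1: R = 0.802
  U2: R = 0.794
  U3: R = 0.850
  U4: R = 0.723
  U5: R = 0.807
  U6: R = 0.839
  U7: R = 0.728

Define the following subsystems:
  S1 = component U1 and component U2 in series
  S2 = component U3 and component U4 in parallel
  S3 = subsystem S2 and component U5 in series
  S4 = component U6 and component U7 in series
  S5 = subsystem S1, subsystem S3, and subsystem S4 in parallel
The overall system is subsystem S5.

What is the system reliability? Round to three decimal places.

Series (U1 and U2): 0.80200 × 0.79400 = 0.63679
Parallel (U3 and U4): 1 − (1 − 0.85000)(1 − 0.72300) = 0.95845
Series ([0.95845] and U5): 0.95845 × 0.80700 = 0.77347
Series (U6 and U7): 0.83900 × 0.72800 = 0.61079
Parallel ([0.63679], [0.77347], and [0.61079]): 1 − (1 − 0.63679)(1 − 0.77347)(1 − 0.61079) = 0.968

0.968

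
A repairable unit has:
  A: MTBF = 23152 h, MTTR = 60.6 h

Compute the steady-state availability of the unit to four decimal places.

0.9974

A(A) = MTBF/(MTBF+MTTR) = 23152/(23152+60.6) = 0.9974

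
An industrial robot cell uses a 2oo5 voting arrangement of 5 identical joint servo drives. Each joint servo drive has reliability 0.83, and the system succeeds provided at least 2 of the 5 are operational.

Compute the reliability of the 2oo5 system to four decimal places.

0.9964

R = Σ_{i=2}^{5} C(5,i) p^i (1−p)^{5−i} with p = 0.83
C(5,2)·0.83^2·0.17^3 = 0.033846
C(5,3)·0.83^3·0.17^2 = 0.165246
C(5,4)·0.83^4·0.17^1 = 0.403396
C(5,5)·0.83^5·0.17^0 = 0.393904
Sum = 0.9964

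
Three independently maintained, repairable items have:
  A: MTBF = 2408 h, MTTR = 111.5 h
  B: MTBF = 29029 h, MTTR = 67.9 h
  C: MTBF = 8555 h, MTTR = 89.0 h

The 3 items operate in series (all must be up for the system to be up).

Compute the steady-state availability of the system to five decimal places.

A(A) = MTBF/(MTBF+MTTR) = 2408/(2408+111.5) = 0.955745
A(B) = MTBF/(MTBF+MTTR) = 29029/(29029+67.9) = 0.997666
A(C) = MTBF/(MTBF+MTTR) = 8555/(8555+89.0) = 0.989704
Series availability: 0.955745 × 0.997666 × 0.989704 = 0.94370

0.94370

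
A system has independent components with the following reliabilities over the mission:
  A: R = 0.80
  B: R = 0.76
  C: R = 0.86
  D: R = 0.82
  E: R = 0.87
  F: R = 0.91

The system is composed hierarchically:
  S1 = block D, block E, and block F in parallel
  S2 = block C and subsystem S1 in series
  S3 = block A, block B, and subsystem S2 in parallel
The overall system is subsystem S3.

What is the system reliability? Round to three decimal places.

Parallel (D, E, and F): 1 − (1 − 0.82000)(1 − 0.87000)(1 − 0.91000) = 0.99789
Series (C and [0.99789]): 0.86000 × 0.99789 = 0.85819
Parallel (A, B, and [0.85819]): 1 − (1 − 0.80000)(1 − 0.76000)(1 − 0.85819) = 0.993

0.993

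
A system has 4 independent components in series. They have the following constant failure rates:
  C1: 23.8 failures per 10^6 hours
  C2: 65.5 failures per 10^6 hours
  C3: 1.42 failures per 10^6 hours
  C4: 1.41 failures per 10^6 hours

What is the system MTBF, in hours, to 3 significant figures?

10900

Series of exponential components: λ_sys = Σ λ_i
λ_sys = 0.0000238 + 0.0000655 + 0.00000142 + 0.00000141 = 9.2130e-05 /h
MTBF = 1 / λ_sys = 10900 h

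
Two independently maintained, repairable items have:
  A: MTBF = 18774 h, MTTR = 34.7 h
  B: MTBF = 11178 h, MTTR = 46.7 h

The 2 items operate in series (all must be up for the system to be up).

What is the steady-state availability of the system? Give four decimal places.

A(A) = MTBF/(MTBF+MTTR) = 18774/(18774+34.7) = 0.998155
A(B) = MTBF/(MTBF+MTTR) = 11178/(11178+46.7) = 0.995840
Series availability: 0.998155 × 0.995840 = 0.9940

0.9940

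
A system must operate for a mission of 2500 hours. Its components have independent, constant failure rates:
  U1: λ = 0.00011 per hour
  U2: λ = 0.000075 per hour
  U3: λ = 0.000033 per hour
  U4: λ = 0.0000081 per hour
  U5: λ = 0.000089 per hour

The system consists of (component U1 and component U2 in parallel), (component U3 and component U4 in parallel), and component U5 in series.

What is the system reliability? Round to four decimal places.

0.7664

R(U1) = exp(−0.00011 × 2500) = 0.759572
R(U2) = exp(−0.000075 × 2500) = 0.829029
R(U3) = exp(−0.000033 × 2500) = 0.920811
R(U4) = exp(−0.0000081 × 2500) = 0.979954
R(U5) = exp(−0.000089 × 2500) = 0.800515
Parallel (U1 and U2): 1 − (1 − 0.759572)(1 − 0.829029) = 0.958894
Parallel (U3 and U4): 1 − (1 − 0.920811)(1 − 0.979954) = 0.998413
Series ([0.958894], [0.998413], and U5): 0.958894 × 0.998413 × 0.800515 = 0.7664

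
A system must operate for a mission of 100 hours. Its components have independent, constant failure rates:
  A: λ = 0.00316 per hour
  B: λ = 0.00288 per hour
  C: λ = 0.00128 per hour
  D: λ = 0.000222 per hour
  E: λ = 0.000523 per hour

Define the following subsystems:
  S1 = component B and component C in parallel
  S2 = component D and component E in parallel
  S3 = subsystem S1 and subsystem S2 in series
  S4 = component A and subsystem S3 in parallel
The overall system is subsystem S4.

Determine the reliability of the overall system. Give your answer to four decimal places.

R(A) = exp(−0.00316 × 100) = 0.729059
R(B) = exp(−0.00288 × 100) = 0.749762
R(C) = exp(−0.00128 × 100) = 0.879853
R(D) = exp(−0.000222 × 100) = 0.978045
R(E) = exp(−0.000523 × 100) = 0.949044
Parallel (B and C): 1 − (1 − 0.749762)(1 − 0.879853) = 0.969935
Parallel (D and E): 1 − (1 − 0.978045)(1 − 0.949044) = 0.998881
Series ([0.969935] and [0.998881]): 0.969935 × 0.998881 = 0.968850
Parallel (A and [0.968850]): 1 − (1 − 0.729059)(1 − 0.968850) = 0.9916

0.9916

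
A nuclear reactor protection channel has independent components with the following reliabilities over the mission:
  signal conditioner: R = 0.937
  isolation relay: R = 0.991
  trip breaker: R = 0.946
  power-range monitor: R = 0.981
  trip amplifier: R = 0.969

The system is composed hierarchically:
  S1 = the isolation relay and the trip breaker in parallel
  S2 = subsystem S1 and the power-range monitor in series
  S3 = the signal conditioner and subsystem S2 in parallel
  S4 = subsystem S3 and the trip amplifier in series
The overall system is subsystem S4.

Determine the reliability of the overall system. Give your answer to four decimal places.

Parallel (isolation relay and trip breaker): 1 − (1 − 0.991000)(1 − 0.946000) = 0.999514
Series ([0.999514] and power-range monitor): 0.999514 × 0.981000 = 0.980523
Parallel (signal conditioner and [0.980523]): 1 − (1 − 0.937000)(1 − 0.980523) = 0.998773
Series ([0.998773] and trip amplifier): 0.998773 × 0.969000 = 0.9678

0.9678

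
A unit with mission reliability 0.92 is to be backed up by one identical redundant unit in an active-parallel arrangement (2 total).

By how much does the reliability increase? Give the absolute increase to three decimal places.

R_before = 0.92
R_after = 1 − (1 − 0.92)^2 = 0.994
ΔR = 0.994 − 0.92 = 0.074

0.074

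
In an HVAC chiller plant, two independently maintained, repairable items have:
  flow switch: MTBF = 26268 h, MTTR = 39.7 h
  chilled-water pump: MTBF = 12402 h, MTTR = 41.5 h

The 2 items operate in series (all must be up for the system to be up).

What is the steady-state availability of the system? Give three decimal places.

A(flow switch) = MTBF/(MTBF+MTTR) = 26268/(26268+39.7) = 0.998491
A(chilled-water pump) = MTBF/(MTBF+MTTR) = 12402/(12402+41.5) = 0.996665
Series availability: 0.998491 × 0.996665 = 0.995

0.995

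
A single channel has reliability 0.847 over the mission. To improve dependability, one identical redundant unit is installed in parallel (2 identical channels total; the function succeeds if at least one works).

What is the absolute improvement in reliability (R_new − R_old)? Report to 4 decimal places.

0.1296

R_before = 0.847
R_after = 1 − (1 − 0.847)^2 = 0.9766
ΔR = 0.9766 − 0.847 = 0.1296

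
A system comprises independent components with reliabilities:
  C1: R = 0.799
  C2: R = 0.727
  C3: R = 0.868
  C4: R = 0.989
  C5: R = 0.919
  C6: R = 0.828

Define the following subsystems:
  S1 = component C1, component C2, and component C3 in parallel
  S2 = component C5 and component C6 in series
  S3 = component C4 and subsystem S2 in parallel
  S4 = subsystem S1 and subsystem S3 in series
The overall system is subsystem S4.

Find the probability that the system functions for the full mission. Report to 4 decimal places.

Parallel (C1, C2, and C3): 1 − (1 − 0.799000)(1 − 0.727000)(1 − 0.868000) = 0.992757
Series (C5 and C6): 0.919000 × 0.828000 = 0.760932
Parallel (C4 and [0.760932]): 1 − (1 − 0.989000)(1 − 0.760932) = 0.997370
Series ([0.992757] and [0.997370]): 0.992757 × 0.997370 = 0.9901

0.9901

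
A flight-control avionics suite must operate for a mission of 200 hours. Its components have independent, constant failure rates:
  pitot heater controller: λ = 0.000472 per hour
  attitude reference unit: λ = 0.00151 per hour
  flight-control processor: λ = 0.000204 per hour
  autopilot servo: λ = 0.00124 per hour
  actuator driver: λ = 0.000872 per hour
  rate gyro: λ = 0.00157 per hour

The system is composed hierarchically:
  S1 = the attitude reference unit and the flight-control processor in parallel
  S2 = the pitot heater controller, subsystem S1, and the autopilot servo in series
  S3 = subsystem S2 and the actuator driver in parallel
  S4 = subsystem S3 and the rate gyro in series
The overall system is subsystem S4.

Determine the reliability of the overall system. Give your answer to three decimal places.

R(pitot heater controller) = exp(−0.000472 × 200) = 0.90992
R(attitude reference unit) = exp(−0.00151 × 200) = 0.73934
R(flight-control processor) = exp(−0.000204 × 200) = 0.96002
R(autopilot servo) = exp(−0.00124 × 200) = 0.78036
R(actuator driver) = exp(−0.000872 × 200) = 0.83996
R(rate gyro) = exp(−0.00157 × 200) = 0.73052
Parallel (attitude reference unit and flight-control processor): 1 − (1 − 0.73934)(1 − 0.96002) = 0.98958
Series (pitot heater controller, [0.98958], and autopilot servo): 0.90992 × 0.98958 × 0.78036 = 0.70267
Parallel ([0.70267] and actuator driver): 1 − (1 − 0.70267)(1 − 0.83996) = 0.95242
Series ([0.95242] and rate gyro): 0.95242 × 0.73052 = 0.696

0.696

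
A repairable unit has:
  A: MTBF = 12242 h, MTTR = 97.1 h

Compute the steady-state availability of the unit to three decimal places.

0.992

A(A) = MTBF/(MTBF+MTTR) = 12242/(12242+97.1) = 0.992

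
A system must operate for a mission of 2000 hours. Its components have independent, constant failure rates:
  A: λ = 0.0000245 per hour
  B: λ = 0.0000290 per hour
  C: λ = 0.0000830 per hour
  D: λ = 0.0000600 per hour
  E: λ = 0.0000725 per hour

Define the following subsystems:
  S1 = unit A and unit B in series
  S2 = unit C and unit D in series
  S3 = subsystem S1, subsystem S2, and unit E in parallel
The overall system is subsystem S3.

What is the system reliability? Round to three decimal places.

0.997

R(A) = exp(−0.0000245 × 2000) = 0.95218
R(B) = exp(−0.0000290 × 2000) = 0.94365
R(C) = exp(−0.0000830 × 2000) = 0.84705
R(D) = exp(−0.0000600 × 2000) = 0.88692
R(E) = exp(−0.0000725 × 2000) = 0.86502
Series (A and B): 0.95218 × 0.94365 = 0.89852
Series (C and D): 0.84705 × 0.88692 = 0.75127
Parallel ([0.89852], [0.75127], and E): 1 − (1 − 0.89852)(1 − 0.75127)(1 − 0.86502) = 0.997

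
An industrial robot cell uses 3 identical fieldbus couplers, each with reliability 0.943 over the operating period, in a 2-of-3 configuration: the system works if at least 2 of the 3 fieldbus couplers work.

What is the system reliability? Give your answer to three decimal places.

0.991

R = Σ_{i=2}^{3} C(3,i) p^i (1−p)^{3−i} with p = 0.943
C(3,2)·0.943^2·0.057^1 = 0.15206
C(3,3)·0.943^3·0.057^0 = 0.83856
Sum = 0.991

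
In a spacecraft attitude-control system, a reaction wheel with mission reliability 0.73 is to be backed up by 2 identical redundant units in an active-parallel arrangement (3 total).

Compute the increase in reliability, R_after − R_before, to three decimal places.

R_before = 0.73
R_after = 1 − (1 − 0.73)^3 = 0.980
ΔR = 0.980 − 0.73 = 0.250

0.250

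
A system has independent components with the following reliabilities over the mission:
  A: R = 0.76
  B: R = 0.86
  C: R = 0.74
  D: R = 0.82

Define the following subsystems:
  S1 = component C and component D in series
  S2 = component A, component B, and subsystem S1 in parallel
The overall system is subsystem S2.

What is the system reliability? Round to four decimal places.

Series (C and D): 0.740000 × 0.820000 = 0.606800
Parallel (A, B, and [0.606800]): 1 − (1 − 0.760000)(1 − 0.860000)(1 − 0.606800) = 0.9868

0.9868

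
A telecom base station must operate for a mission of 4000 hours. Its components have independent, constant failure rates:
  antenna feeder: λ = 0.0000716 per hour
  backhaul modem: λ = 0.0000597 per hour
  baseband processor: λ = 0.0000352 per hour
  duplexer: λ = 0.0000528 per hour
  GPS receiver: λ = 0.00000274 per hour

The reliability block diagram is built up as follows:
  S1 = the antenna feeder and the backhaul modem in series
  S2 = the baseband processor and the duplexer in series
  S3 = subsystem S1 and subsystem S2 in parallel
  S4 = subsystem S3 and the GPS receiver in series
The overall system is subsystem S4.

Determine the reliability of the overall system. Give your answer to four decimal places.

0.8692

R(antenna feeder) = exp(−0.0000716 × 4000) = 0.750962
R(backhaul modem) = exp(−0.0000597 × 4000) = 0.787572
R(baseband processor) = exp(−0.0000352 × 4000) = 0.868663
R(duplexer) = exp(−0.0000528 × 4000) = 0.809612
R(GPS receiver) = exp(−0.00000274 × 4000) = 0.989100
Series (antenna feeder and backhaul modem): 0.750962 × 0.787572 = 0.591437
Series (baseband processor and duplexer): 0.868663 × 0.809612 = 0.703280
Parallel ([0.591437] and [0.703280]): 1 − (1 − 0.591437)(1 − 0.703280) = 0.878771
Series ([0.878771] and GPS receiver): 0.878771 × 0.989100 = 0.8692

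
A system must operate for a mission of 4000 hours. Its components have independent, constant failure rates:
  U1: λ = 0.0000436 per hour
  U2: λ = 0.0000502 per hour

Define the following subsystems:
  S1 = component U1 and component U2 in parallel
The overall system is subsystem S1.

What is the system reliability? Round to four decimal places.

0.9709

R(U1) = exp(−0.0000436 × 4000) = 0.839961
R(U2) = exp(−0.0000502 × 4000) = 0.818076
Parallel (U1 and U2): 1 − (1 − 0.839961)(1 − 0.818076) = 0.9709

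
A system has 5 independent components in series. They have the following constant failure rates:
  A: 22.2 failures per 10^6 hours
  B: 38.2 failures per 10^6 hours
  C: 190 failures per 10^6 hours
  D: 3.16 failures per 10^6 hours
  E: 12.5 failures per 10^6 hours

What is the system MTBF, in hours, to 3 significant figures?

Series of exponential components: λ_sys = Σ λ_i
λ_sys = 0.0000222 + 0.0000382 + 0.000190 + 0.00000316 + 0.0000125 = 2.6606e-04 /h
MTBF = 1 / λ_sys = 3760 h

3760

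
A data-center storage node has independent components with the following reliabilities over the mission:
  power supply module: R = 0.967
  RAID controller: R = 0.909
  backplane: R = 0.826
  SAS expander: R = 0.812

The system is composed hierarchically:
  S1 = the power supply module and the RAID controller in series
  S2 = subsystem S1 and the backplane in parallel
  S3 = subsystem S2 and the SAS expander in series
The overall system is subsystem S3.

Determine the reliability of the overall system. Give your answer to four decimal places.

0.7949

Series (power supply module and RAID controller): 0.967000 × 0.909000 = 0.879003
Parallel ([0.879003] and backplane): 1 − (1 − 0.879003)(1 − 0.826000) = 0.978947
Series ([0.978947] and SAS expander): 0.978947 × 0.812000 = 0.7949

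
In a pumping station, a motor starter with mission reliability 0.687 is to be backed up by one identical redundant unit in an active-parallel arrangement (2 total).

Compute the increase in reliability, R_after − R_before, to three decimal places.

R_before = 0.687
R_after = 1 − (1 − 0.687)^2 = 0.902
ΔR = 0.902 − 0.687 = 0.215

0.215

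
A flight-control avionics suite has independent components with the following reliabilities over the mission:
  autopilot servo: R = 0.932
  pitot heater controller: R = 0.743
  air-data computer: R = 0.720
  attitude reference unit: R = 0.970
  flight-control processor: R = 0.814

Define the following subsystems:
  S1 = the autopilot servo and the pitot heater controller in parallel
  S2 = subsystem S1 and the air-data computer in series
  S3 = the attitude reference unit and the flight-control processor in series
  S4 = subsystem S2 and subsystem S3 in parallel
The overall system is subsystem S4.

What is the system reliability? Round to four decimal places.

0.9384

Parallel (autopilot servo and pitot heater controller): 1 − (1 − 0.932000)(1 − 0.743000) = 0.982524
Series ([0.982524] and air-data computer): 0.982524 × 0.720000 = 0.707417
Series (attitude reference unit and flight-control processor): 0.970000 × 0.814000 = 0.789580
Parallel ([0.707417] and [0.789580]): 1 − (1 − 0.707417)(1 − 0.789580) = 0.9384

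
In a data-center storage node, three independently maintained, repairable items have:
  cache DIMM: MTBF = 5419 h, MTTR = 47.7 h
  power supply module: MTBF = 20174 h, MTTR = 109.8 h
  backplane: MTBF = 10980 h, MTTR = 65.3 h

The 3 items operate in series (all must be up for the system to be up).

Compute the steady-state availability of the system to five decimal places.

0.98008

A(cache DIMM) = MTBF/(MTBF+MTTR) = 5419/(5419+47.7) = 0.991274
A(power supply module) = MTBF/(MTBF+MTTR) = 20174/(20174+109.8) = 0.994587
A(backplane) = MTBF/(MTBF+MTTR) = 10980/(10980+65.3) = 0.994088
Series availability: 0.991274 × 0.994587 × 0.994088 = 0.98008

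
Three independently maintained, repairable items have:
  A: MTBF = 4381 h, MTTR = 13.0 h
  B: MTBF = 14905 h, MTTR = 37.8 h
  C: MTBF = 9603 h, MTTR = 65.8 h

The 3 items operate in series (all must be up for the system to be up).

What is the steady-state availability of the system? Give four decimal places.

0.9878

A(A) = MTBF/(MTBF+MTTR) = 4381/(4381+13.0) = 0.997041
A(B) = MTBF/(MTBF+MTTR) = 14905/(14905+37.8) = 0.997470
A(C) = MTBF/(MTBF+MTTR) = 9603/(9603+65.8) = 0.993195
Series availability: 0.997041 × 0.997470 × 0.993195 = 0.9878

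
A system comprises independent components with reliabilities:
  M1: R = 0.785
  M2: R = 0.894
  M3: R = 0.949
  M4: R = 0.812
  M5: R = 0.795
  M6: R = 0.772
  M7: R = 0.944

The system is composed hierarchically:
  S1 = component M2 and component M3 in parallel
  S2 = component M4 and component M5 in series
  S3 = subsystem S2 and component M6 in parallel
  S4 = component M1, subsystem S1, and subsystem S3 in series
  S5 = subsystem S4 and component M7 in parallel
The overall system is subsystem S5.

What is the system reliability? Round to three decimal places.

0.984

Parallel (M2 and M3): 1 − (1 − 0.89400)(1 − 0.94900) = 0.99459
Series (M4 and M5): 0.81200 × 0.79500 = 0.64554
Parallel ([0.64554] and M6): 1 − (1 − 0.64554)(1 − 0.77200) = 0.91918
Series (M1, [0.99459], and [0.91918]): 0.78500 × 0.99459 × 0.91918 = 0.71765
Parallel ([0.71765] and M7): 1 − (1 − 0.71765)(1 − 0.94400) = 0.984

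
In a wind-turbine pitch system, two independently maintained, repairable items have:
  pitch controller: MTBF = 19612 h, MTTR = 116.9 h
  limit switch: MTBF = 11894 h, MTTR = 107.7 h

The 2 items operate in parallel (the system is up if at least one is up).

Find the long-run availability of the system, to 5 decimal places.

0.99995

A(pitch controller) = MTBF/(MTBF+MTTR) = 19612/(19612+116.9) = 0.994075
A(limit switch) = MTBF/(MTBF+MTTR) = 11894/(11894+107.7) = 0.991026
Parallel availability: 1 − (1 − 0.994075)(1 − 0.991026) = 0.99995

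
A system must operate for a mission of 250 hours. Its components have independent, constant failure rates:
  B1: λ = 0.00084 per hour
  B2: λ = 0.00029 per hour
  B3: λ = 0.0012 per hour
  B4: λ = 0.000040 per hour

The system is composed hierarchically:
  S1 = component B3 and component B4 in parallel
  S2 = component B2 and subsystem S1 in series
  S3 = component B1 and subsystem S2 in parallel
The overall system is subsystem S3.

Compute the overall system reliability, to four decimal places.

0.9863

R(B1) = exp(−0.00084 × 250) = 0.810584
R(B2) = exp(−0.00029 × 250) = 0.930066
R(B3) = exp(−0.0012 × 250) = 0.740818
R(B4) = exp(−0.000040 × 250) = 0.990050
Parallel (B3 and B4): 1 − (1 − 0.740818)(1 − 0.990050) = 0.997421
Series (B2 and [0.997421]): 0.930066 × 0.997421 = 0.927667
Parallel (B1 and [0.927667]): 1 − (1 − 0.810584)(1 − 0.927667) = 0.9863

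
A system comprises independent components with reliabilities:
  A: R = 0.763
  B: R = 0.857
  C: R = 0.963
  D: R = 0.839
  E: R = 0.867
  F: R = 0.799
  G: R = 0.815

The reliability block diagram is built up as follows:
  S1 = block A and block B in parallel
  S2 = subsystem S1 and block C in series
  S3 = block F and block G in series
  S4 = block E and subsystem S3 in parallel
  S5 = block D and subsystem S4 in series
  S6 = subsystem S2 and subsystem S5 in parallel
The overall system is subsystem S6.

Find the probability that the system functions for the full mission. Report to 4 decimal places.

Parallel (A and B): 1 − (1 − 0.763000)(1 − 0.857000) = 0.966109
Series ([0.966109] and C): 0.966109 × 0.963000 = 0.930363
Series (F and G): 0.799000 × 0.815000 = 0.651185
Parallel (E and [0.651185]): 1 − (1 − 0.867000)(1 − 0.651185) = 0.953608
Series (D and [0.953608]): 0.839000 × 0.953608 = 0.800077
Parallel ([0.930363] and [0.800077]): 1 − (1 − 0.930363)(1 − 0.800077) = 0.9861

0.9861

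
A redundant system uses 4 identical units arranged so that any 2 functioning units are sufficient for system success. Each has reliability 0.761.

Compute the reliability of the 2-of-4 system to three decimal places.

0.955

R = Σ_{i=2}^{4} C(4,i) p^i (1−p)^{4−i} with p = 0.761
C(4,2)·0.761^2·0.239^2 = 0.19848
C(4,3)·0.761^3·0.239^1 = 0.42132
C(4,4)·0.761^4·0.239^0 = 0.33538
Sum = 0.955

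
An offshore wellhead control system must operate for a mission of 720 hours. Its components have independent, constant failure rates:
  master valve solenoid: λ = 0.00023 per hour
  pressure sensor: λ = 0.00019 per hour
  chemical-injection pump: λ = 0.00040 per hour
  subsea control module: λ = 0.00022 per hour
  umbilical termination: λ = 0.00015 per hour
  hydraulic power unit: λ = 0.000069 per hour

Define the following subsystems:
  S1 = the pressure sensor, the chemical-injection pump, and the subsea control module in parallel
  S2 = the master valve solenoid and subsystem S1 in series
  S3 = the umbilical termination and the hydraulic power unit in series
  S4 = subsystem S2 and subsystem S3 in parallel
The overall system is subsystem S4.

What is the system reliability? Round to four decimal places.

0.9772

R(master valve solenoid) = exp(−0.00023 × 720) = 0.847385
R(pressure sensor) = exp(−0.00019 × 720) = 0.872145
R(chemical-injection pump) = exp(−0.00040 × 720) = 0.749762
R(subsea control module) = exp(−0.00022 × 720) = 0.853508
R(umbilical termination) = exp(−0.00015 × 720) = 0.897628
R(hydraulic power unit) = exp(−0.000069 × 720) = 0.951534
Parallel (pressure sensor, chemical-injection pump, and subsea control module): 1 − (1 − 0.872145)(1 − 0.749762)(1 − 0.853508) = 0.995313
Series (master valve solenoid and [0.995313]): 0.847385 × 0.995313 = 0.843413
Series (umbilical termination and hydraulic power unit): 0.897628 × 0.951534 = 0.854124
Parallel ([0.843413] and [0.854124]): 1 − (1 − 0.843413)(1 − 0.854124) = 0.9772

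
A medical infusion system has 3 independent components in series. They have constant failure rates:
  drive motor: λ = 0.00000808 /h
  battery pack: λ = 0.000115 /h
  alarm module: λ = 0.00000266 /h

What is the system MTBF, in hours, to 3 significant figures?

Series of exponential components: λ_sys = Σ λ_i
λ_sys = 0.00000808 + 0.000115 + 0.00000266 = 1.2574e-04 /h
MTBF = 1 / λ_sys = 7950 h

7950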